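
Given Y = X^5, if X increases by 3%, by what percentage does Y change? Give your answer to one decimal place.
15.9%

For Y = X^5:
If X → X(1 + 0.03)
Then Y → Y · (1 + 0.03)^5
     ≈ Y · 1.1593

Percentage change = ((1 + 0.03)^5 − 1) × 100% ≈ 15.9%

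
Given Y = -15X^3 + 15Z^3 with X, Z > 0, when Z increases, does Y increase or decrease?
Y increases

Taking the partial derivative:
∂Y/∂Z = 45Z^2

∂Y/∂Z = 45Z^2 > 0 (assuming positive values)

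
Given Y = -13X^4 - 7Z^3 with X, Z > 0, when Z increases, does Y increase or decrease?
Y decreases

Taking the partial derivative:
∂Y/∂Z = -21Z^2

∂Y/∂Z = -21Z^2 < 0 (assuming positive values)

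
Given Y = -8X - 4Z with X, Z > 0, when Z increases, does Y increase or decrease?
Y decreases

Taking the partial derivative:
∂Y/∂Z = -4

∂Y/∂Z = -4 < 0 (assuming positive values)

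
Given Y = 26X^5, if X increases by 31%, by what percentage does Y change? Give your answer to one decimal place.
285.8%

For Y = 26X^5:
If X → X(1 + 0.31)
Then Y → Y · (1 + 0.31)^5
     ≈ Y · 3.8579

Percentage change = ((1 + 0.31)^5 − 1) × 100% ≈ 285.8%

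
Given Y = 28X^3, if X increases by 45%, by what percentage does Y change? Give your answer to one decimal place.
204.9%

For Y = 28X^3:
If X → X(1 + 0.45)
Then Y → Y · (1 + 0.45)^3
     ≈ Y · 3.0486

Percentage change = ((1 + 0.45)^3 − 1) × 100% ≈ 204.9%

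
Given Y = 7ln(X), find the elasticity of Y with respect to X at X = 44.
Elasticity = 1/ln(44) ≈ 0.2643

Elasticity = (dY/dX) · (X/Y)

dY/dX = 7/X
At X = 44: dY/dX = 7/44, Y = 7·ln(44)

Elasticity = (7/44) · (44 / (7·ln(44))) = 1/ln(44) ≈ 0.2643

Interpretation: for a small percentage change in X, the percentage change in Y is approximately 0.26 times as large.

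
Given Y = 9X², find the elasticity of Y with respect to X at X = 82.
Elasticity = 2

Elasticity = (dY/dX) · (X/Y)

dY/dX = 18·X
At X = 82: dY/dX = 1476, Y = 60516

Elasticity = 1476 · (82 / 60516) = 2

Interpretation: for a small percentage change in X, the percentage change in Y is approximately 2.00 times as large.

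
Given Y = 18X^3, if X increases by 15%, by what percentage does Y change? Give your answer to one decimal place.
52.1%

For Y = 18X^3:
If X → X(1 + 0.15)
Then Y → Y · (1 + 0.15)^3
     ≈ Y · 1.5209

Percentage change = ((1 + 0.15)^3 − 1) × 100% ≈ 52.1%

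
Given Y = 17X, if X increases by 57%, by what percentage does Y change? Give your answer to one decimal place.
57.0%

For Y = 17X:
If X → X(1 + 0.57)
Then Y → Y · (1 + 0.57)^1
     = Y · 1.5700

Percentage change = ((1 + 0.57)^1 − 1) × 100% = 57.0%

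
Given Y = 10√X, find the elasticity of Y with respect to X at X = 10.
Elasticity = 1/2

Elasticity = (dY/dX) · (X/Y)

dY/dX = 5/√X
At X = 10: dY/dX = √10/2, Y = 10·√10

Elasticity = (√10/2) · (10 / (10·√10)) = 1/2

Interpretation: for a small percentage change in X, the percentage change in Y is approximately 0.50 times as large.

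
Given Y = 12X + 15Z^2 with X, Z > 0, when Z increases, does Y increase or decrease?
Y increases

Taking the partial derivative:
∂Y/∂Z = 30Z

∂Y/∂Z = 30Z > 0 (assuming positive values)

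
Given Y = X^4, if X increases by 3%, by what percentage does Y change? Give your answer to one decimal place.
12.6%

For Y = X^4:
If X → X(1 + 0.03)
Then Y → Y · (1 + 0.03)^4
     ≈ Y · 1.1255

Percentage change = ((1 + 0.03)^4 − 1) × 100% ≈ 12.6%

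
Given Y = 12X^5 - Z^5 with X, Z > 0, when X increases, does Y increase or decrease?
Y increases

Taking the partial derivative:
∂Y/∂X = 60X^4

∂Y/∂X = 60X^4 > 0 (assuming positive values)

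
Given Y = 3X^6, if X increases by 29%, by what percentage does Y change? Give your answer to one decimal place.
360.8%

For Y = 3X^6:
If X → X(1 + 0.29)
Then Y → Y · (1 + 0.29)^6
     ≈ Y · 4.6083

Percentage change = ((1 + 0.29)^6 − 1) × 100% ≈ 360.8%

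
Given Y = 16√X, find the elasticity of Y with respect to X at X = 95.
Elasticity = 1/2

Elasticity = (dY/dX) · (X/Y)

dY/dX = 8/√X
At X = 95: dY/dX = 8·√95/95, Y = 16·√95

Elasticity = (8·√95/95) · (95 / (16·√95)) = 1/2

Interpretation: for a small percentage change in X, the percentage change in Y is approximately 0.50 times as large.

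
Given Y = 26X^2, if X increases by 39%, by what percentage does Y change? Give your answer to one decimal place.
93.2%

For Y = 26X^2:
If X → X(1 + 0.39)
Then Y → Y · (1 + 0.39)^2
     = Y · 1.9321

Percentage change = ((1 + 0.39)^2 − 1) × 100% ≈ 93.2%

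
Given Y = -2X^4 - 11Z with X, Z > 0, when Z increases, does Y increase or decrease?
Y decreases

Taking the partial derivative:
∂Y/∂Z = -11

∂Y/∂Z = -11 < 0 (assuming positive values)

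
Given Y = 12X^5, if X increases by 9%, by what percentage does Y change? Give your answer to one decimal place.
53.9%

For Y = 12X^5:
If X → X(1 + 0.09)
Then Y → Y · (1 + 0.09)^5
     ≈ Y · 1.5386

Percentage change = ((1 + 0.09)^5 − 1) × 100% ≈ 53.9%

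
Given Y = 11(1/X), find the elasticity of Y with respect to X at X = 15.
Elasticity = -1

Elasticity = (dY/dX) · (X/Y)

dY/dX = -11/X²
At X = 15: dY/dX = -11/225, Y = 11/15

Elasticity = (-11/225) · (15 / (11/15)) = -1

Interpretation: for a small percentage change in X, the percentage change in Y is approximately -1.00 times as large.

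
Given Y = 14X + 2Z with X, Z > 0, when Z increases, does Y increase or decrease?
Y increases

Taking the partial derivative:
∂Y/∂Z = 2

∂Y/∂Z = 2 > 0 (assuming positive values)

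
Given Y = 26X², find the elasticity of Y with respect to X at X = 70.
Elasticity = 2

Elasticity = (dY/dX) · (X/Y)

dY/dX = 52·X
At X = 70: dY/dX = 3640, Y = 127400

Elasticity = 3640 · (70 / 127400) = 2

Interpretation: for a small percentage change in X, the percentage change in Y is approximately 2.00 times as large.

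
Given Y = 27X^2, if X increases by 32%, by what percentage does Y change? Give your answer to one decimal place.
74.2%

For Y = 27X^2:
If X → X(1 + 0.32)
Then Y → Y · (1 + 0.32)^2
     = Y · 1.7424

Percentage change = ((1 + 0.32)^2 − 1) × 100% ≈ 74.2%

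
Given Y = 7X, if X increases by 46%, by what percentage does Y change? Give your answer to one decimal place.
46.0%

For Y = 7X:
If X → X(1 + 0.46)
Then Y → Y · (1 + 0.46)^1
     = Y · 1.4600

Percentage change = ((1 + 0.46)^1 − 1) × 100% = 46.0%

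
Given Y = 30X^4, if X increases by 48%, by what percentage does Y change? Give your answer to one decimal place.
379.8%

For Y = 30X^4:
If X → X(1 + 0.48)
Then Y → Y · (1 + 0.48)^4
     ≈ Y · 4.7979

Percentage change = ((1 + 0.48)^4 − 1) × 100% ≈ 379.8%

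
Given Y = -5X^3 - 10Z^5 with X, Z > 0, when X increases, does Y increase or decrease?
Y decreases

Taking the partial derivative:
∂Y/∂X = -15X^2

∂Y/∂X = -15X^2 < 0 (assuming positive values)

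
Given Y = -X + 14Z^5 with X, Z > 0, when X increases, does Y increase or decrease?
Y decreases

Taking the partial derivative:
∂Y/∂X = -1

∂Y/∂X = -1 < 0 (assuming positive values)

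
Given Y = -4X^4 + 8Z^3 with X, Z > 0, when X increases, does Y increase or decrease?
Y decreases

Taking the partial derivative:
∂Y/∂X = -16X^3

∂Y/∂X = -16X^3 < 0 (assuming positive values)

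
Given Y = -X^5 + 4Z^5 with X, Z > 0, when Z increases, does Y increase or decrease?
Y increases

Taking the partial derivative:
∂Y/∂Z = 20Z^4

∂Y/∂Z = 20Z^4 > 0 (assuming positive values)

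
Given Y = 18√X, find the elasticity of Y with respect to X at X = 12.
Elasticity = 1/2

Elasticity = (dY/dX) · (X/Y)

dY/dX = 9/√X
At X = 12: dY/dX = 3·√3/2, Y = 36·√3

Elasticity = (3·√3/2) · (12 / (36·√3)) = 1/2

Interpretation: for a small percentage change in X, the percentage change in Y is approximately 0.50 times as large.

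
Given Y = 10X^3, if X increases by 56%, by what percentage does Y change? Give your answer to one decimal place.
279.6%

For Y = 10X^3:
If X → X(1 + 0.56)
Then Y → Y · (1 + 0.56)^3
     ≈ Y · 3.7964

Percentage change = ((1 + 0.56)^3 − 1) × 100% ≈ 279.6%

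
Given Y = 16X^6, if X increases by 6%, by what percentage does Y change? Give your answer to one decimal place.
41.9%

For Y = 16X^6:
If X → X(1 + 0.06)
Then Y → Y · (1 + 0.06)^6
     ≈ Y · 1.4185

Percentage change = ((1 + 0.06)^6 − 1) × 100% ≈ 41.9%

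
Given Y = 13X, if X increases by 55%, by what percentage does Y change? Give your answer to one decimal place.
55.0%

For Y = 13X:
If X → X(1 + 0.55)
Then Y → Y · (1 + 0.55)^1
     = Y · 1.5500

Percentage change = ((1 + 0.55)^1 − 1) × 100% = 55.0%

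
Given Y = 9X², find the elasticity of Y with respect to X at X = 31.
Elasticity = 2

Elasticity = (dY/dX) · (X/Y)

dY/dX = 18·X
At X = 31: dY/dX = 558, Y = 8649

Elasticity = 558 · (31 / 8649) = 2

Interpretation: for a small percentage change in X, the percentage change in Y is approximately 2.00 times as large.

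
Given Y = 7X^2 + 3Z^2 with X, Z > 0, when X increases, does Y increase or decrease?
Y increases

Taking the partial derivative:
∂Y/∂X = 14X

∂Y/∂X = 14X > 0 (assuming positive values)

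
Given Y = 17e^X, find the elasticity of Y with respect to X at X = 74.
Elasticity = 74

Elasticity = (dY/dX) · (X/Y)

dY/dX = 17·e^X
At X = 74: dY/dX = 17·e^74, Y = 17·e^74

Elasticity = (17·e^74) · (74 / (17·e^74)) = 74

Interpretation: for a small percentage change in X, the percentage change in Y is approximately 74.00 times as large.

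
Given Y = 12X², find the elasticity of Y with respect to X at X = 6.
Elasticity = 2

Elasticity = (dY/dX) · (X/Y)

dY/dX = 24·X
At X = 6: dY/dX = 144, Y = 432

Elasticity = 144 · (6 / 432) = 2

Interpretation: for a small percentage change in X, the percentage change in Y is approximately 2.00 times as large.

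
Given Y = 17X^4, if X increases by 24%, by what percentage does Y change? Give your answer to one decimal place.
136.4%

For Y = 17X^4:
If X → X(1 + 0.24)
Then Y → Y · (1 + 0.24)^4
     ≈ Y · 2.3642

Percentage change = ((1 + 0.24)^4 − 1) × 100% ≈ 136.4%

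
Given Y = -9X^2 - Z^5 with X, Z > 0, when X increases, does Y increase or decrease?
Y decreases

Taking the partial derivative:
∂Y/∂X = -18X

∂Y/∂X = -18X < 0 (assuming positive values)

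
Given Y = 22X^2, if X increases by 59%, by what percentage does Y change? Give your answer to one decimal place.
152.8%

For Y = 22X^2:
If X → X(1 + 0.59)
Then Y → Y · (1 + 0.59)^2
     = Y · 2.5281

Percentage change = ((1 + 0.59)^2 − 1) × 100% ≈ 152.8%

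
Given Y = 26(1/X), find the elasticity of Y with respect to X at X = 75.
Elasticity = -1

Elasticity = (dY/dX) · (X/Y)

dY/dX = -26/X²
At X = 75: dY/dX = -26/5625, Y = 26/75

Elasticity = (-26/5625) · (75 / (26/75)) = -1

Interpretation: for a small percentage change in X, the percentage change in Y is approximately -1.00 times as large.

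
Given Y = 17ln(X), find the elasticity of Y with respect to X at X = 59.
Elasticity = 1/ln(59) ≈ 0.2452

Elasticity = (dY/dX) · (X/Y)

dY/dX = 17/X
At X = 59: dY/dX = 17/59, Y = 17·ln(59)

Elasticity = (17/59) · (59 / (17·ln(59))) = 1/ln(59) ≈ 0.2452

Interpretation: for a small percentage change in X, the percentage change in Y is approximately 0.25 times as large.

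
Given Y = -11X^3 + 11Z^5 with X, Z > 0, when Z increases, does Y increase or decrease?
Y increases

Taking the partial derivative:
∂Y/∂Z = 55Z^4

∂Y/∂Z = 55Z^4 > 0 (assuming positive values)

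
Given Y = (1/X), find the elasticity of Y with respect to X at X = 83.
Elasticity = -1

Elasticity = (dY/dX) · (X/Y)

dY/dX = -1/X²
At X = 83: dY/dX = -1/6889, Y = 1/83

Elasticity = (-1/6889) · (83 / (1/83)) = -1

Interpretation: for a small percentage change in X, the percentage change in Y is approximately -1.00 times as large.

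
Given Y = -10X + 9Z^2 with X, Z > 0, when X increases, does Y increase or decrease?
Y decreases

Taking the partial derivative:
∂Y/∂X = -10

∂Y/∂X = -10 < 0 (assuming positive values)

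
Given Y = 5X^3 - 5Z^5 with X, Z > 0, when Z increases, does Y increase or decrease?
Y decreases

Taking the partial derivative:
∂Y/∂Z = -25Z^4

∂Y/∂Z = -25Z^4 < 0 (assuming positive values)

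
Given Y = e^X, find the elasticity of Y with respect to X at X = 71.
Elasticity = 71

Elasticity = (dY/dX) · (X/Y)

dY/dX = e^X
At X = 71: dY/dX = e^71, Y = e^71

Elasticity = (e^71) · (71 / (e^71)) = 71

Interpretation: for a small percentage change in X, the percentage change in Y is approximately 71.00 times as large.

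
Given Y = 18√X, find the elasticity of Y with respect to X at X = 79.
Elasticity = 1/2

Elasticity = (dY/dX) · (X/Y)

dY/dX = 9/√X
At X = 79: dY/dX = 9·√79/79, Y = 18·√79

Elasticity = (9·√79/79) · (79 / (18·√79)) = 1/2

Interpretation: for a small percentage change in X, the percentage change in Y is approximately 0.50 times as large.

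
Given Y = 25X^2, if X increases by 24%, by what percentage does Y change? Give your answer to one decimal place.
53.8%

For Y = 25X^2:
If X → X(1 + 0.24)
Then Y → Y · (1 + 0.24)^2
     = Y · 1.5376

Percentage change = ((1 + 0.24)^2 − 1) × 100% ≈ 53.8%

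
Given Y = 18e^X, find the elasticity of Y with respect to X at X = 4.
Elasticity = 4

Elasticity = (dY/dX) · (X/Y)

dY/dX = 18·e^X
At X = 4: dY/dX = 18·e^4, Y = 18·e^4

Elasticity = (18·e^4) · (4 / (18·e^4)) = 4

Interpretation: for a small percentage change in X, the percentage change in Y is approximately 4.00 times as large.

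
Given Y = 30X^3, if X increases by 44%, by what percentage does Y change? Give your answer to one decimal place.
198.6%

For Y = 30X^3:
If X → X(1 + 0.44)
Then Y → Y · (1 + 0.44)^3
     ≈ Y · 2.9860

Percentage change = ((1 + 0.44)^3 − 1) × 100% ≈ 198.6%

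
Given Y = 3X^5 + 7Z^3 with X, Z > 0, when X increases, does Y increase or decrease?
Y increases

Taking the partial derivative:
∂Y/∂X = 15X^4

∂Y/∂X = 15X^4 > 0 (assuming positive values)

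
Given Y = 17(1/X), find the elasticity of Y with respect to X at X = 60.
Elasticity = -1

Elasticity = (dY/dX) · (X/Y)

dY/dX = -17/X²
At X = 60: dY/dX = -17/3600, Y = 17/60

Elasticity = (-17/3600) · (60 / (17/60)) = -1

Interpretation: for a small percentage change in X, the percentage change in Y is approximately -1.00 times as large.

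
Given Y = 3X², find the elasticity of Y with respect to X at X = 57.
Elasticity = 2

Elasticity = (dY/dX) · (X/Y)

dY/dX = 6·X
At X = 57: dY/dX = 342, Y = 9747

Elasticity = 342 · (57 / 9747) = 2

Interpretation: for a small percentage change in X, the percentage change in Y is approximately 2.00 times as large.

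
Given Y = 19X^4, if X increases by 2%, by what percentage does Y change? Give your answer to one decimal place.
8.2%

For Y = 19X^4:
If X → X(1 + 0.02)
Then Y → Y · (1 + 0.02)^4
     ≈ Y · 1.0824

Percentage change = ((1 + 0.02)^4 − 1) × 100% ≈ 8.2%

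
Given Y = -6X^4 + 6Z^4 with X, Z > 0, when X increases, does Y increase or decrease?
Y decreases

Taking the partial derivative:
∂Y/∂X = -24X^3

∂Y/∂X = -24X^3 < 0 (assuming positive values)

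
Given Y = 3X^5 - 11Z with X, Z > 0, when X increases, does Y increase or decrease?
Y increases

Taking the partial derivative:
∂Y/∂X = 15X^4

∂Y/∂X = 15X^4 > 0 (assuming positive values)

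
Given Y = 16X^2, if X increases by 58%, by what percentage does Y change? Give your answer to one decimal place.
149.6%

For Y = 16X^2:
If X → X(1 + 0.58)
Then Y → Y · (1 + 0.58)^2
     = Y · 2.4964

Percentage change = ((1 + 0.58)^2 − 1) × 100% ≈ 149.6%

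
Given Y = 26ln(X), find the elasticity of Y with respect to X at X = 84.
Elasticity = 1/ln(84) ≈ 0.2257

Elasticity = (dY/dX) · (X/Y)

dY/dX = 26/X
At X = 84: dY/dX = 13/42, Y = 26·ln(84)

Elasticity = (13/42) · (84 / (26·ln(84))) = 1/ln(84) ≈ 0.2257

Interpretation: for a small percentage change in X, the percentage change in Y is approximately 0.23 times as large.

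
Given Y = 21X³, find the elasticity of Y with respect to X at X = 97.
Elasticity = 3

Elasticity = (dY/dX) · (X/Y)

dY/dX = 63·X²
At X = 97: dY/dX = 592767, Y = 19166133

Elasticity = 592767 · (97 / 19166133) = 3

Interpretation: for a small percentage change in X, the percentage change in Y is approximately 3.00 times as large.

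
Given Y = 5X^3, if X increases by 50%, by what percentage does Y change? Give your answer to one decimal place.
237.5%

For Y = 5X^3:
If X → X(1 + 0.5)
Then Y → Y · (1 + 0.5)^3
     = Y · 3.3750

Percentage change = ((1 + 0.5)^3 − 1) × 100% = 237.5%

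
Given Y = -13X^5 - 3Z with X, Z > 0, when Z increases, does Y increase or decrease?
Y decreases

Taking the partial derivative:
∂Y/∂Z = -3

∂Y/∂Z = -3 < 0 (assuming positive values)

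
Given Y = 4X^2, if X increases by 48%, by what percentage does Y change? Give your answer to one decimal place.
119.0%

For Y = 4X^2:
If X → X(1 + 0.48)
Then Y → Y · (1 + 0.48)^2
     = Y · 2.1904

Percentage change = ((1 + 0.48)^2 − 1) × 100% ≈ 119.0%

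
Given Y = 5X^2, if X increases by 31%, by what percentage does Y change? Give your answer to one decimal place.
71.6%

For Y = 5X^2:
If X → X(1 + 0.31)
Then Y → Y · (1 + 0.31)^2
     = Y · 1.7161

Percentage change = ((1 + 0.31)^2 − 1) × 100% ≈ 71.6%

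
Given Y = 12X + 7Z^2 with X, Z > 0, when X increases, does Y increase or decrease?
Y increases

Taking the partial derivative:
∂Y/∂X = 12

∂Y/∂X = 12 > 0 (assuming positive values)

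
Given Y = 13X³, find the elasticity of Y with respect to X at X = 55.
Elasticity = 3

Elasticity = (dY/dX) · (X/Y)

dY/dX = 39·X²
At X = 55: dY/dX = 117975, Y = 2162875

Elasticity = 117975 · (55 / 2162875) = 3

Interpretation: for a small percentage change in X, the percentage change in Y is approximately 3.00 times as large.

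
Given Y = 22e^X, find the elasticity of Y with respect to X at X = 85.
Elasticity = 85

Elasticity = (dY/dX) · (X/Y)

dY/dX = 22·e^X
At X = 85: dY/dX = 22·e^85, Y = 22·e^85

Elasticity = (22·e^85) · (85 / (22·e^85)) = 85

Interpretation: for a small percentage change in X, the percentage change in Y is approximately 85.00 times as large.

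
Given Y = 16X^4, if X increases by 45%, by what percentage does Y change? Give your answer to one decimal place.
342.1%

For Y = 16X^4:
If X → X(1 + 0.45)
Then Y → Y · (1 + 0.45)^4
     ≈ Y · 4.4205

Percentage change = ((1 + 0.45)^4 − 1) × 100% ≈ 342.1%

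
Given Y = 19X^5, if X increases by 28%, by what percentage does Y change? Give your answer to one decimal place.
243.6%

For Y = 19X^5:
If X → X(1 + 0.28)
Then Y → Y · (1 + 0.28)^5
     ≈ Y · 3.4360

Percentage change = ((1 + 0.28)^5 − 1) × 100% ≈ 243.6%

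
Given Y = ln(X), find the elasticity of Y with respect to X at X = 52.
Elasticity = 1/ln(52) ≈ 0.2531

Elasticity = (dY/dX) · (X/Y)

dY/dX = 1/X
At X = 52: dY/dX = 1/52, Y = ln(52)

Elasticity = (1/52) · (52 / (ln(52))) = 1/ln(52) ≈ 0.2531

Interpretation: for a small percentage change in X, the percentage change in Y is approximately 0.25 times as large.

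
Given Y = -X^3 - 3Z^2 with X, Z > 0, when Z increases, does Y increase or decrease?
Y decreases

Taking the partial derivative:
∂Y/∂Z = -6Z

∂Y/∂Z = -6Z < 0 (assuming positive values)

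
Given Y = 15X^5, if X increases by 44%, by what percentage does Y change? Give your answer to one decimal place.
519.2%

For Y = 15X^5:
If X → X(1 + 0.44)
Then Y → Y · (1 + 0.44)^5
     ≈ Y · 6.1917

Percentage change = ((1 + 0.44)^5 − 1) × 100% ≈ 519.2%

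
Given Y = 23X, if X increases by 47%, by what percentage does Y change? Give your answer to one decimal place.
47.0%

For Y = 23X:
If X → X(1 + 0.47)
Then Y → Y · (1 + 0.47)^1
     = Y · 1.4700

Percentage change = ((1 + 0.47)^1 − 1) × 100% = 47.0%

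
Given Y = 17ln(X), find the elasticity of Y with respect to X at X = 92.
Elasticity = 1/ln(92) ≈ 0.2212

Elasticity = (dY/dX) · (X/Y)

dY/dX = 17/X
At X = 92: dY/dX = 17/92, Y = 17·ln(92)

Elasticity = (17/92) · (92 / (17·ln(92))) = 1/ln(92) ≈ 0.2212

Interpretation: for a small percentage change in X, the percentage change in Y is approximately 0.22 times as large.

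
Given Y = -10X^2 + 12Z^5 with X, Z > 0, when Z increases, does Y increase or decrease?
Y increases

Taking the partial derivative:
∂Y/∂Z = 60Z^4

∂Y/∂Z = 60Z^4 > 0 (assuming positive values)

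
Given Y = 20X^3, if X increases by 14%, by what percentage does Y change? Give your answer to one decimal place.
48.2%

For Y = 20X^3:
If X → X(1 + 0.14)
Then Y → Y · (1 + 0.14)^3
     ≈ Y · 1.4815

Percentage change = ((1 + 0.14)^3 − 1) × 100% ≈ 48.2%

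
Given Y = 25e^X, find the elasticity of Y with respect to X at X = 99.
Elasticity = 99

Elasticity = (dY/dX) · (X/Y)

dY/dX = 25·e^X
At X = 99: dY/dX = 25·e^99, Y = 25·e^99

Elasticity = (25·e^99) · (99 / (25·e^99)) = 99

Interpretation: for a small percentage change in X, the percentage change in Y is approximately 99.00 times as large.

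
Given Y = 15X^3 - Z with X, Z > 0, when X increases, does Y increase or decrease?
Y increases

Taking the partial derivative:
∂Y/∂X = 45X^2

∂Y/∂X = 45X^2 > 0 (assuming positive values)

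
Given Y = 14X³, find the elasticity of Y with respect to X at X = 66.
Elasticity = 3

Elasticity = (dY/dX) · (X/Y)

dY/dX = 42·X²
At X = 66: dY/dX = 182952, Y = 4024944

Elasticity = 182952 · (66 / 4024944) = 3

Interpretation: for a small percentage change in X, the percentage change in Y is approximately 3.00 times as large.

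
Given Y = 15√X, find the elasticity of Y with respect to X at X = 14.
Elasticity = 1/2

Elasticity = (dY/dX) · (X/Y)

dY/dX = 15/(2·√X)
At X = 14: dY/dX = 15·√14/28, Y = 15·√14

Elasticity = (15·√14/28) · (14 / (15·√14)) = 1/2

Interpretation: for a small percentage change in X, the percentage change in Y is approximately 0.50 times as large.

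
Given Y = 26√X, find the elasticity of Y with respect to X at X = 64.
Elasticity = 1/2

Elasticity = (dY/dX) · (X/Y)

dY/dX = 13/√X
At X = 64: dY/dX = 13/8, Y = 208

Elasticity = (13/8) · (64 / 208) = 1/2

Interpretation: for a small percentage change in X, the percentage change in Y is approximately 0.50 times as large.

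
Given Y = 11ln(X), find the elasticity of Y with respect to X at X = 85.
Elasticity = 1/ln(85) ≈ 0.2251

Elasticity = (dY/dX) · (X/Y)

dY/dX = 11/X
At X = 85: dY/dX = 11/85, Y = 11·ln(85)

Elasticity = (11/85) · (85 / (11·ln(85))) = 1/ln(85) ≈ 0.2251

Interpretation: for a small percentage change in X, the percentage change in Y is approximately 0.23 times as large.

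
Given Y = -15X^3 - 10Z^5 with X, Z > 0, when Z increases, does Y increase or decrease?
Y decreases

Taking the partial derivative:
∂Y/∂Z = -50Z^4

∂Y/∂Z = -50Z^4 < 0 (assuming positive values)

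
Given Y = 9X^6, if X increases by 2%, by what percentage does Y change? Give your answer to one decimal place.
12.6%

For Y = 9X^6:
If X → X(1 + 0.02)
Then Y → Y · (1 + 0.02)^6
     ≈ Y · 1.1262

Percentage change = ((1 + 0.02)^6 − 1) × 100% ≈ 12.6%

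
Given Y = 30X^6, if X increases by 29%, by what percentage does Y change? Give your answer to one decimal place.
360.8%

For Y = 30X^6:
If X → X(1 + 0.29)
Then Y → Y · (1 + 0.29)^6
     ≈ Y · 4.6083

Percentage change = ((1 + 0.29)^6 − 1) × 100% ≈ 360.8%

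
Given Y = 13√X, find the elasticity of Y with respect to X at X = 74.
Elasticity = 1/2

Elasticity = (dY/dX) · (X/Y)

dY/dX = 13/(2·√X)
At X = 74: dY/dX = 13·√74/148, Y = 13·√74

Elasticity = (13·√74/148) · (74 / (13·√74)) = 1/2

Interpretation: for a small percentage change in X, the percentage change in Y is approximately 0.50 times as large.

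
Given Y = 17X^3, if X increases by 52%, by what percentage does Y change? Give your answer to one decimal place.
251.2%

For Y = 17X^3:
If X → X(1 + 0.52)
Then Y → Y · (1 + 0.52)^3
     ≈ Y · 3.5118

Percentage change = ((1 + 0.52)^3 − 1) × 100% ≈ 251.2%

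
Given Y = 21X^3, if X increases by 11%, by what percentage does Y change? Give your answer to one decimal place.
36.8%

For Y = 21X^3:
If X → X(1 + 0.11)
Then Y → Y · (1 + 0.11)^3
     ≈ Y · 1.3676

Percentage change = ((1 + 0.11)^3 − 1) × 100% ≈ 36.8%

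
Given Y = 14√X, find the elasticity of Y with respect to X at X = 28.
Elasticity = 1/2

Elasticity = (dY/dX) · (X/Y)

dY/dX = 7/√X
At X = 28: dY/dX = √7/2, Y = 28·√7

Elasticity = (√7/2) · (28 / (28·√7)) = 1/2

Interpretation: for a small percentage change in X, the percentage change in Y is approximately 0.50 times as large.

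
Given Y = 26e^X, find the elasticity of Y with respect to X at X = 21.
Elasticity = 21

Elasticity = (dY/dX) · (X/Y)

dY/dX = 26·e^X
At X = 21: dY/dX = 26·e^21, Y = 26·e^21

Elasticity = (26·e^21) · (21 / (26·e^21)) = 21

Interpretation: for a small percentage change in X, the percentage change in Y is approximately 21.00 times as large.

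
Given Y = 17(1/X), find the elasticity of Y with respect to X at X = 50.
Elasticity = -1

Elasticity = (dY/dX) · (X/Y)

dY/dX = -17/X²
At X = 50: dY/dX = -17/2500, Y = 17/50

Elasticity = (-17/2500) · (50 / (17/50)) = -1

Interpretation: for a small percentage change in X, the percentage change in Y is approximately -1.00 times as large.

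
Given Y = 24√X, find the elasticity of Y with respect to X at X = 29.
Elasticity = 1/2

Elasticity = (dY/dX) · (X/Y)

dY/dX = 12/√X
At X = 29: dY/dX = 12·√29/29, Y = 24·√29

Elasticity = (12·√29/29) · (29 / (24·√29)) = 1/2

Interpretation: for a small percentage change in X, the percentage change in Y is approximately 0.50 times as large.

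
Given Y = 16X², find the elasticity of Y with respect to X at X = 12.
Elasticity = 2

Elasticity = (dY/dX) · (X/Y)

dY/dX = 32·X
At X = 12: dY/dX = 384, Y = 2304

Elasticity = 384 · (12 / 2304) = 2

Interpretation: for a small percentage change in X, the percentage change in Y is approximately 2.00 times as large.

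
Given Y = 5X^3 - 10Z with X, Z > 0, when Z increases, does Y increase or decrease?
Y decreases

Taking the partial derivative:
∂Y/∂Z = -10

∂Y/∂Z = -10 < 0 (assuming positive values)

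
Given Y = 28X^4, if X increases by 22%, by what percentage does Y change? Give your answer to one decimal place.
121.5%

For Y = 28X^4:
If X → X(1 + 0.22)
Then Y → Y · (1 + 0.22)^4
     ≈ Y · 2.2153

Percentage change = ((1 + 0.22)^4 − 1) × 100% ≈ 121.5%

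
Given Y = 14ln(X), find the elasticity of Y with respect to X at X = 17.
Elasticity = 1/ln(17) ≈ 0.3530

Elasticity = (dY/dX) · (X/Y)

dY/dX = 14/X
At X = 17: dY/dX = 14/17, Y = 14·ln(17)

Elasticity = (14/17) · (17 / (14·ln(17))) = 1/ln(17) ≈ 0.3530

Interpretation: for a small percentage change in X, the percentage change in Y is approximately 0.35 times as large.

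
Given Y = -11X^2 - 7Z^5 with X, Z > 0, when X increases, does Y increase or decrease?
Y decreases

Taking the partial derivative:
∂Y/∂X = -22X

∂Y/∂X = -22X < 0 (assuming positive values)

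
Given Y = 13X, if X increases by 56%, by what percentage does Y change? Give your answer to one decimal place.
56.0%

For Y = 13X:
If X → X(1 + 0.56)
Then Y → Y · (1 + 0.56)^1
     = Y · 1.5600

Percentage change = ((1 + 0.56)^1 − 1) × 100% = 56.0%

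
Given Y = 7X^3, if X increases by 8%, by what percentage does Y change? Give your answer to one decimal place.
26.0%

For Y = 7X^3:
If X → X(1 + 0.08)
Then Y → Y · (1 + 0.08)^3
     ≈ Y · 1.2597

Percentage change = ((1 + 0.08)^3 − 1) × 100% ≈ 26.0%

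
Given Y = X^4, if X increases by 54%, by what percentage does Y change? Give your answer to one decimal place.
462.4%

For Y = X^4:
If X → X(1 + 0.54)
Then Y → Y · (1 + 0.54)^4
     ≈ Y · 5.6245

Percentage change = ((1 + 0.54)^4 − 1) × 100% ≈ 462.4%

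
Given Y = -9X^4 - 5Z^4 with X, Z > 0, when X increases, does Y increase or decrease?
Y decreases

Taking the partial derivative:
∂Y/∂X = -36X^3

∂Y/∂X = -36X^3 < 0 (assuming positive values)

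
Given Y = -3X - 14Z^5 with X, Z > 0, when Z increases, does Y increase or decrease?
Y decreases

Taking the partial derivative:
∂Y/∂Z = -70Z^4

∂Y/∂Z = -70Z^4 < 0 (assuming positive values)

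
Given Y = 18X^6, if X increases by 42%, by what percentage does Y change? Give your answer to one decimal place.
719.8%

For Y = 18X^6:
If X → X(1 + 0.42)
Then Y → Y · (1 + 0.42)^6
     ≈ Y · 8.1984

Percentage change = ((1 + 0.42)^6 − 1) × 100% ≈ 719.8%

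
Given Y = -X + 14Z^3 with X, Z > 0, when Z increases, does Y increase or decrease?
Y increases

Taking the partial derivative:
∂Y/∂Z = 42Z^2

∂Y/∂Z = 42Z^2 > 0 (assuming positive values)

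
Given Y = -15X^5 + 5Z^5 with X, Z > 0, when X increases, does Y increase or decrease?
Y decreases

Taking the partial derivative:
∂Y/∂X = -75X^4

∂Y/∂X = -75X^4 < 0 (assuming positive values)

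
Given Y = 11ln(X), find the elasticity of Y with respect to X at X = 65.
Elasticity = 1/ln(65) ≈ 0.2396

Elasticity = (dY/dX) · (X/Y)

dY/dX = 11/X
At X = 65: dY/dX = 11/65, Y = 11·ln(65)

Elasticity = (11/65) · (65 / (11·ln(65))) = 1/ln(65) ≈ 0.2396

Interpretation: for a small percentage change in X, the percentage change in Y is approximately 0.24 times as large.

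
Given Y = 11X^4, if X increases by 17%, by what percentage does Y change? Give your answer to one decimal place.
87.4%

For Y = 11X^4:
If X → X(1 + 0.17)
Then Y → Y · (1 + 0.17)^4
     ≈ Y · 1.8739

Percentage change = ((1 + 0.17)^4 − 1) × 100% ≈ 87.4%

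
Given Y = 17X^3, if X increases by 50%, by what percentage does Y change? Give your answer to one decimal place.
237.5%

For Y = 17X^3:
If X → X(1 + 0.5)
Then Y → Y · (1 + 0.5)^3
     = Y · 3.3750

Percentage change = ((1 + 0.5)^3 − 1) × 100% = 237.5%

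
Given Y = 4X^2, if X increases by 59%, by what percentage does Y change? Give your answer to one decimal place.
152.8%

For Y = 4X^2:
If X → X(1 + 0.59)
Then Y → Y · (1 + 0.59)^2
     = Y · 2.5281

Percentage change = ((1 + 0.59)^2 − 1) × 100% ≈ 152.8%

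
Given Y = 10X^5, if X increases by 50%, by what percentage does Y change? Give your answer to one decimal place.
659.4%

For Y = 10X^5:
If X → X(1 + 0.5)
Then Y → Y · (1 + 0.5)^5
     ≈ Y · 7.5938

Percentage change = ((1 + 0.5)^5 − 1) × 100% ≈ 659.4%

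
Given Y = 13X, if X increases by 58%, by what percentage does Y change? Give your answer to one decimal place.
58.0%

For Y = 13X:
If X → X(1 + 0.58)
Then Y → Y · (1 + 0.58)^1
     = Y · 1.5800

Percentage change = ((1 + 0.58)^1 − 1) × 100% = 58.0%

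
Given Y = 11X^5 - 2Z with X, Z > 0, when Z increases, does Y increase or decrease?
Y decreases

Taking the partial derivative:
∂Y/∂Z = -2

∂Y/∂Z = -2 < 0 (assuming positive values)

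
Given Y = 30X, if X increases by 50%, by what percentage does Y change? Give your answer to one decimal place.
50.0%

For Y = 30X:
If X → X(1 + 0.5)
Then Y → Y · (1 + 0.5)^1
     = Y · 1.5000

Percentage change = ((1 + 0.5)^1 − 1) × 100% = 50.0%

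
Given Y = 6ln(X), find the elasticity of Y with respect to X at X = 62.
Elasticity = 1/ln(62) ≈ 0.2423

Elasticity = (dY/dX) · (X/Y)

dY/dX = 6/X
At X = 62: dY/dX = 3/31, Y = 6·ln(62)

Elasticity = (3/31) · (62 / (6·ln(62))) = 1/ln(62) ≈ 0.2423

Interpretation: for a small percentage change in X, the percentage change in Y is approximately 0.24 times as large.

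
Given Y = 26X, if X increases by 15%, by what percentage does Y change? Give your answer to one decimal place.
15.0%

For Y = 26X:
If X → X(1 + 0.15)
Then Y → Y · (1 + 0.15)^1
     = Y · 1.1500

Percentage change = ((1 + 0.15)^1 − 1) × 100% = 15.0%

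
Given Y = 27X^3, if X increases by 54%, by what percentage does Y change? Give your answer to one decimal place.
265.2%

For Y = 27X^3:
If X → X(1 + 0.54)
Then Y → Y · (1 + 0.54)^3
     ≈ Y · 3.6523

Percentage change = ((1 + 0.54)^3 − 1) × 100% ≈ 265.2%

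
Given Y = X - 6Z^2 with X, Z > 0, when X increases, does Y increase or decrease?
Y increases

Taking the partial derivative:
∂Y/∂X = 1

∂Y/∂X = 1 > 0 (assuming positive values)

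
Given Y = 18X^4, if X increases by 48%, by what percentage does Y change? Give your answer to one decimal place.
379.8%

For Y = 18X^4:
If X → X(1 + 0.48)
Then Y → Y · (1 + 0.48)^4
     ≈ Y · 4.7979

Percentage change = ((1 + 0.48)^4 − 1) × 100% ≈ 379.8%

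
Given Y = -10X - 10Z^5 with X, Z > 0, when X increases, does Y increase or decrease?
Y decreases

Taking the partial derivative:
∂Y/∂X = -10

∂Y/∂X = -10 < 0 (assuming positive values)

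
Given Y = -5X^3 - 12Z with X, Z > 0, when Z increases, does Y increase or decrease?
Y decreases

Taking the partial derivative:
∂Y/∂Z = -12

∂Y/∂Z = -12 < 0 (assuming positive values)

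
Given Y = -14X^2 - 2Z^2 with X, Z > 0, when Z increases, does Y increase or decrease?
Y decreases

Taking the partial derivative:
∂Y/∂Z = -4Z

∂Y/∂Z = -4Z < 0 (assuming positive values)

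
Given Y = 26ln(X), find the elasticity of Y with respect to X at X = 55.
Elasticity = 1/ln(55) ≈ 0.2495

Elasticity = (dY/dX) · (X/Y)

dY/dX = 26/X
At X = 55: dY/dX = 26/55, Y = 26·ln(55)

Elasticity = (26/55) · (55 / (26·ln(55))) = 1/ln(55) ≈ 0.2495

Interpretation: for a small percentage change in X, the percentage change in Y is approximately 0.25 times as large.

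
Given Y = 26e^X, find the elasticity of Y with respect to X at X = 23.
Elasticity = 23

Elasticity = (dY/dX) · (X/Y)

dY/dX = 26·e^X
At X = 23: dY/dX = 26·e^23, Y = 26·e^23

Elasticity = (26·e^23) · (23 / (26·e^23)) = 23

Interpretation: for a small percentage change in X, the percentage change in Y is approximately 23.00 times as large.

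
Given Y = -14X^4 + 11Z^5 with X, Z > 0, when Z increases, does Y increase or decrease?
Y increases

Taking the partial derivative:
∂Y/∂Z = 55Z^4

∂Y/∂Z = 55Z^4 > 0 (assuming positive values)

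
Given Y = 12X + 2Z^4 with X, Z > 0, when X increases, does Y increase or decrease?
Y increases

Taking the partial derivative:
∂Y/∂X = 12

∂Y/∂X = 12 > 0 (assuming positive values)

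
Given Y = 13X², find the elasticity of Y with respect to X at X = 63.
Elasticity = 2

Elasticity = (dY/dX) · (X/Y)

dY/dX = 26·X
At X = 63: dY/dX = 1638, Y = 51597

Elasticity = 1638 · (63 / 51597) = 2

Interpretation: for a small percentage change in X, the percentage change in Y is approximately 2.00 times as large.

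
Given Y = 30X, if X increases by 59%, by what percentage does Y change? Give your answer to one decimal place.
59.0%

For Y = 30X:
If X → X(1 + 0.59)
Then Y → Y · (1 + 0.59)^1
     = Y · 1.5900

Percentage change = ((1 + 0.59)^1 − 1) × 100% = 59.0%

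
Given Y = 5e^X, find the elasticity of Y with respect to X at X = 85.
Elasticity = 85

Elasticity = (dY/dX) · (X/Y)

dY/dX = 5·e^X
At X = 85: dY/dX = 5·e^85, Y = 5·e^85

Elasticity = (5·e^85) · (85 / (5·e^85)) = 85

Interpretation: for a small percentage change in X, the percentage change in Y is approximately 85.00 times as large.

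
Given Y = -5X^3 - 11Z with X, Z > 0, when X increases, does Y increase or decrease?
Y decreases

Taking the partial derivative:
∂Y/∂X = -15X^2

∂Y/∂X = -15X^2 < 0 (assuming positive values)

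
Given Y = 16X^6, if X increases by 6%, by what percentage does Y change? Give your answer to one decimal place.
41.9%

For Y = 16X^6:
If X → X(1 + 0.06)
Then Y → Y · (1 + 0.06)^6
     ≈ Y · 1.4185

Percentage change = ((1 + 0.06)^6 − 1) × 100% ≈ 41.9%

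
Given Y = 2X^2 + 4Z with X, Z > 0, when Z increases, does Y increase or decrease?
Y increases

Taking the partial derivative:
∂Y/∂Z = 4

∂Y/∂Z = 4 > 0 (assuming positive values)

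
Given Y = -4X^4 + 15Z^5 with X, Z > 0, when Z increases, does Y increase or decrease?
Y increases

Taking the partial derivative:
∂Y/∂Z = 75Z^4

∂Y/∂Z = 75Z^4 > 0 (assuming positive values)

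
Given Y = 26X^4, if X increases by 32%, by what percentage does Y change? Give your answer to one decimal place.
203.6%

For Y = 26X^4:
If X → X(1 + 0.32)
Then Y → Y · (1 + 0.32)^4
     ≈ Y · 3.0360

Percentage change = ((1 + 0.32)^4 − 1) × 100% ≈ 203.6%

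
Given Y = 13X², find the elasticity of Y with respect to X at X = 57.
Elasticity = 2

Elasticity = (dY/dX) · (X/Y)

dY/dX = 26·X
At X = 57: dY/dX = 1482, Y = 42237

Elasticity = 1482 · (57 / 42237) = 2

Interpretation: for a small percentage change in X, the percentage change in Y is approximately 2.00 times as large.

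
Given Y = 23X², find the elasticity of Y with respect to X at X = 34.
Elasticity = 2

Elasticity = (dY/dX) · (X/Y)

dY/dX = 46·X
At X = 34: dY/dX = 1564, Y = 26588

Elasticity = 1564 · (34 / 26588) = 2

Interpretation: for a small percentage change in X, the percentage change in Y is approximately 2.00 times as large.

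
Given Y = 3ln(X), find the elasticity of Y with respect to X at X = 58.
Elasticity = 1/ln(58) ≈ 0.2463

Elasticity = (dY/dX) · (X/Y)

dY/dX = 3/X
At X = 58: dY/dX = 3/58, Y = 3·ln(58)

Elasticity = (3/58) · (58 / (3·ln(58))) = 1/ln(58) ≈ 0.2463

Interpretation: for a small percentage change in X, the percentage change in Y is approximately 0.25 times as large.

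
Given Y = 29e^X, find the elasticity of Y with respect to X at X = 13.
Elasticity = 13

Elasticity = (dY/dX) · (X/Y)

dY/dX = 29·e^X
At X = 13: dY/dX = 29·e^13, Y = 29·e^13

Elasticity = (29·e^13) · (13 / (29·e^13)) = 13

Interpretation: for a small percentage change in X, the percentage change in Y is approximately 13.00 times as large.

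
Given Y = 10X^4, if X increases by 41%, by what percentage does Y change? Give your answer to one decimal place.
295.3%

For Y = 10X^4:
If X → X(1 + 0.41)
Then Y → Y · (1 + 0.41)^4
     ≈ Y · 3.9525

Percentage change = ((1 + 0.41)^4 − 1) × 100% ≈ 295.3%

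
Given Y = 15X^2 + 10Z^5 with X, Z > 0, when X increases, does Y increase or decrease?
Y increases

Taking the partial derivative:
∂Y/∂X = 30X

∂Y/∂X = 30X > 0 (assuming positive values)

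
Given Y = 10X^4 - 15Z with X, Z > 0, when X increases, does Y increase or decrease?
Y increases

Taking the partial derivative:
∂Y/∂X = 40X^3

∂Y/∂X = 40X^3 > 0 (assuming positive values)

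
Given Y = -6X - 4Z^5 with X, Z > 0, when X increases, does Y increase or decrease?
Y decreases

Taking the partial derivative:
∂Y/∂X = -6

∂Y/∂X = -6 < 0 (assuming positive values)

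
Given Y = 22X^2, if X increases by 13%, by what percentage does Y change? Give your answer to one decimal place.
27.7%

For Y = 22X^2:
If X → X(1 + 0.13)
Then Y → Y · (1 + 0.13)^2
     = Y · 1.2769

Percentage change = ((1 + 0.13)^2 − 1) × 100% ≈ 27.7%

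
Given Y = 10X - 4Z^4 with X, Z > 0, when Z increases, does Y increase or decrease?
Y decreases

Taking the partial derivative:
∂Y/∂Z = -16Z^3

∂Y/∂Z = -16Z^3 < 0 (assuming positive values)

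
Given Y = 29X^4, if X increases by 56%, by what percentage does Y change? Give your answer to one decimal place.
492.2%

For Y = 29X^4:
If X → X(1 + 0.56)
Then Y → Y · (1 + 0.56)^4
     ≈ Y · 5.9224

Percentage change = ((1 + 0.56)^4 − 1) × 100% ≈ 492.2%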